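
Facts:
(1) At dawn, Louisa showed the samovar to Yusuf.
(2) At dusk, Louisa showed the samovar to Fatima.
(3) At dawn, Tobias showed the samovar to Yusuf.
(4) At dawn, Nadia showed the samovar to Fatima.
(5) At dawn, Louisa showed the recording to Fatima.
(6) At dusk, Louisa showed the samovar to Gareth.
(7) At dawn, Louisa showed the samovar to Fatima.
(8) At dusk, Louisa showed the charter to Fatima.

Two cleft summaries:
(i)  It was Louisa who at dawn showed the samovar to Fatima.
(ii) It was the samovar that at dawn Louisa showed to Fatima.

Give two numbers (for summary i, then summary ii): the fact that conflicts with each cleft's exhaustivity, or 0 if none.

Summary (i) focuses "Louisa" (the agent); background the samovar as thing and Fatima as recipient and at dawn as setting. Fact (4) matches that background with agent = Nadia — refutes (i).
Summary (ii) focuses "the samovar" (the thing); background Louisa as agent and Fatima as recipient and at dawn as setting. Fact (5) matches that background with thing = the recording — refutes (ii).

4, 5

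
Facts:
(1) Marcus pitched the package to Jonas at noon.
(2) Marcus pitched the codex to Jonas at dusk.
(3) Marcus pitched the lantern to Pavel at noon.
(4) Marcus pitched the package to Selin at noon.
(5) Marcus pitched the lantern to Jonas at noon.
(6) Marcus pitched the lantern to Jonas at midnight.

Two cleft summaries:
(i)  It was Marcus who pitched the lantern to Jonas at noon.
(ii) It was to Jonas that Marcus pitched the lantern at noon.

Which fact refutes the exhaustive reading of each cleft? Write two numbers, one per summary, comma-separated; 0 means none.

Summary (i) focuses "Marcus" (the agent); background the lantern as thing and Jonas as recipient and at noon as setting. No fact matches that background with a different agent, so 0.
Summary (ii) focuses "Jonas" (the recipient); background Marcus as agent and the lantern as thing and at noon as setting. Fact (3) matches that background with recipient = Pavel — refutes (ii).

0, 3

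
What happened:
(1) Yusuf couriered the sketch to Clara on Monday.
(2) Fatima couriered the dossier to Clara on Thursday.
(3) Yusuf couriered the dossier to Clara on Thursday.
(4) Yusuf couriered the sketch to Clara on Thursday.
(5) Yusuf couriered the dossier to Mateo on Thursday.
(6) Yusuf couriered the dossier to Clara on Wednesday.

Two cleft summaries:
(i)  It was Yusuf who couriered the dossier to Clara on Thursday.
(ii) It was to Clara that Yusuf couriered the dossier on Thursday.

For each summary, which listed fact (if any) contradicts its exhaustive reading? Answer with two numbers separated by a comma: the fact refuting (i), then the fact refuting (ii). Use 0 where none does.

2, 5

(i): focus "Yusuf". Looking for same thing, recipient, setting (the dossier / Clara / on Thursday) with some other agent — fact (2) has Fatima there. Refuted.
(ii): focus "Clara". Looking for same agent, thing, setting (Yusuf / the dossier / on Thursday) with some other recipient — fact (5) has Mateo there. Refuted.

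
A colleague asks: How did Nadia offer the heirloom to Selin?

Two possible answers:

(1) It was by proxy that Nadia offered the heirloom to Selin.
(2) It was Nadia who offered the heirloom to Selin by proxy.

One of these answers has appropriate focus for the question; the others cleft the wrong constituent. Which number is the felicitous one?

The question word "how" targets the manner.
Option (1) clefts "by proxy" — that matches what the question asks about.
Option (2) clefts "Nadia" — the subject (agent), not what was asked.
So the congruent reply is (1).

1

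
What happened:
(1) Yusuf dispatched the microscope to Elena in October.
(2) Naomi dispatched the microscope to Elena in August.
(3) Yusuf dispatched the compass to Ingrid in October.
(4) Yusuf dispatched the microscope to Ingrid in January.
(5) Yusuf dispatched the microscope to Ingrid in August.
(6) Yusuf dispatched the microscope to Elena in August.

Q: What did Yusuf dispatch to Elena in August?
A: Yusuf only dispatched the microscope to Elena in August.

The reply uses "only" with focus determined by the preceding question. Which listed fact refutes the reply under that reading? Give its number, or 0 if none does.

0

The question "What did ...?" targets the thing, so in the reply the focus falls on "the microscope".
"Only" then excludes alternative things while the background — Yusuf as agent and Elena as recipient and in August as setting — is held fixed.
No fact keeps Yusuf as agent and Elena as recipient and in August as setting while changing the thing; every other fact differs on something backgrounded. The reply stands.
(Fact (5) would refute a reading with focus on the recipient — but that is not what the question asks.)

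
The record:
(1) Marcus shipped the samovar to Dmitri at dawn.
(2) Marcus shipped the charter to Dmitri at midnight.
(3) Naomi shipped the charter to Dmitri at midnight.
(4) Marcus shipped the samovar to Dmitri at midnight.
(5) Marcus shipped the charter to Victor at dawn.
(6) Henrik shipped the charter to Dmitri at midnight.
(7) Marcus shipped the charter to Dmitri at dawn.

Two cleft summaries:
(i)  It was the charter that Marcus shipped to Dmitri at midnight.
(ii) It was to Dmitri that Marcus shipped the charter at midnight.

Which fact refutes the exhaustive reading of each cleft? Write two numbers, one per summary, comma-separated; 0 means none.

(i): focus "the charter". Looking for same agent, recipient, setting (Marcus / Dmitri / at midnight) with some other thing — fact (4) has the samovar there. Refuted.
(ii): focus "Dmitri". No fact shares same agent, thing, setting (Marcus / the charter / at midnight) with a different recipient. 0.

4, 0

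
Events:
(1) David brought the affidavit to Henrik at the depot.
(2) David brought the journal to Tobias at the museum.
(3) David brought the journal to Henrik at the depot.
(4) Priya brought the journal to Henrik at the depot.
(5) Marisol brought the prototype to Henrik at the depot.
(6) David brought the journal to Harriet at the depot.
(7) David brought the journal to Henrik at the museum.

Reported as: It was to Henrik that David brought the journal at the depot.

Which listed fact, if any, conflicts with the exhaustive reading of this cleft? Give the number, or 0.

6

The cleft puts "Henrik" in focus and presupposes the open proposition with agent = David, thing = the journal, setting = at the depot.
The exhaustive reading says no other recipient fits that background.
But fact (6) also has agent = David, thing = the journal, setting = at the depot, with recipient = Harriet — so the exhaustive reading fails.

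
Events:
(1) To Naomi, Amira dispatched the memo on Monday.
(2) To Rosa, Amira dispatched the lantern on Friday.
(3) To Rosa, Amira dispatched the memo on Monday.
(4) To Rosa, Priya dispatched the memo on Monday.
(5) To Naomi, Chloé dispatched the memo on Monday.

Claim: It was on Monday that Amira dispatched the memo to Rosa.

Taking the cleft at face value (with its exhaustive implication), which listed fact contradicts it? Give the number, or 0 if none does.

0

The cleft puts "on Monday" in focus and presupposes the open proposition with same agent, thing, recipient (Amira / the memo / Rosa).
The exhaustive reading says no other setting fits that background.
No listed fact matches the background with a different setting. Exhaustivity holds.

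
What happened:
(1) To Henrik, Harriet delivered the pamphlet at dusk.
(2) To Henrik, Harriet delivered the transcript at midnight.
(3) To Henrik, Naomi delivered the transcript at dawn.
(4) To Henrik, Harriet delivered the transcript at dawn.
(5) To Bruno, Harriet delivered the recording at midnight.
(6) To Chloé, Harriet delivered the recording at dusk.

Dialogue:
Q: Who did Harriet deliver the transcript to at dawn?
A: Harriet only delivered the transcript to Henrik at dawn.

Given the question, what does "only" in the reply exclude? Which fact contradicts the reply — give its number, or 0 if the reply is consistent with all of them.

The question "Who did ... to ...?" targets the recipient, so in the reply the focus falls on "Henrik".
So "only" ranges over recipients; the rest (Harriet as agent and the transcript as thing and at dawn as setting) is presupposed.
No fact keeps Harriet as agent and the transcript as thing and at dawn as setting while changing the recipient; every other fact differs on something backgrounded. The reply stands.
(Fact (2) would refute a reading with focus on the setting — but that is not what the question asks.)

0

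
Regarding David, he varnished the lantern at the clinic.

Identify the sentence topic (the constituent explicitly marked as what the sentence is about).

The construction explicitly marks "David" as what the sentence is about — the topic.
The remainder of the clause is the comment (what is said about the topic).

David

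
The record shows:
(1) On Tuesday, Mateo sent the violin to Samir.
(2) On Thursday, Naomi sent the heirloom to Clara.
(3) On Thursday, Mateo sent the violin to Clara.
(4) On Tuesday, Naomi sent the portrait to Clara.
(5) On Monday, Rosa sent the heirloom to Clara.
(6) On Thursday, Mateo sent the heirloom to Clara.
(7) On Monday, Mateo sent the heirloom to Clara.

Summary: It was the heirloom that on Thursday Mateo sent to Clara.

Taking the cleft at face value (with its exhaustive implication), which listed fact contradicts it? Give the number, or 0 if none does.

3

The cleft puts "the heirloom" in focus and presupposes the open proposition with Mateo as agent and Clara as recipient and on Thursday as setting.
The exhaustive reading says no other thing fits that background.
But fact (3) also has Mateo as agent and Clara as recipient and on Thursday as setting, with thing = the violin — so the exhaustive reading fails.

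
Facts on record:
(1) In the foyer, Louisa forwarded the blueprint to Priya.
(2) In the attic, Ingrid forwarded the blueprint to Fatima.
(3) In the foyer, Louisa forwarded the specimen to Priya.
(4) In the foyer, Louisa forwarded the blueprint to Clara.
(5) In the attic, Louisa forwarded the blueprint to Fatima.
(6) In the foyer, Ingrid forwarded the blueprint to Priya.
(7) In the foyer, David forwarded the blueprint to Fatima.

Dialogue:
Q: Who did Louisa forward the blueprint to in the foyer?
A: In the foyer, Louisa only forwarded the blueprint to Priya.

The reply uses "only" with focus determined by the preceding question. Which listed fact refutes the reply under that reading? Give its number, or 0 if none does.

The question "Who did ... to ...?" targets the recipient, so in the reply the focus falls on "Priya".
So "only" ranges over recipients; the rest (agent = Louisa, thing = the blueprint, setting = in the foyer) is presupposed.
Fact (4) keeps agent = Louisa, thing = the blueprint, setting = in the foyer but has recipient = Clara; that refutes the reply.
(Fact (3) would refute a reading with focus on the thing — but that is not what the question asks.)

4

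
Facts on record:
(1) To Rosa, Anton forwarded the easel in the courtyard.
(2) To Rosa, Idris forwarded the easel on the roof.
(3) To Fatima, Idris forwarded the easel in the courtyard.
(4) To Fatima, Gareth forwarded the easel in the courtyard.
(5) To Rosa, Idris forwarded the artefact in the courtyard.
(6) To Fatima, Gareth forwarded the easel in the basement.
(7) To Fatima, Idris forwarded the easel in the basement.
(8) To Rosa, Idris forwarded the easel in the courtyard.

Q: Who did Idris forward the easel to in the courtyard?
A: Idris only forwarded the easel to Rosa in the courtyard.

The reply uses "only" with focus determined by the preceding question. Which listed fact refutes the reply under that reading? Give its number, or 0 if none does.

The question "Who did ... to ...?" targets the recipient, so in the reply the focus falls on "Rosa".
"Only" then excludes alternative recipients while the background — same agent, thing, setting (Idris / the easel / in the courtyard) — is held fixed.
Fact (3) shares the background with a different recipient (Fatima) — counterexample.
(Fact (2) would refute a reading with focus on the setting — but that is not what the question asks.)

3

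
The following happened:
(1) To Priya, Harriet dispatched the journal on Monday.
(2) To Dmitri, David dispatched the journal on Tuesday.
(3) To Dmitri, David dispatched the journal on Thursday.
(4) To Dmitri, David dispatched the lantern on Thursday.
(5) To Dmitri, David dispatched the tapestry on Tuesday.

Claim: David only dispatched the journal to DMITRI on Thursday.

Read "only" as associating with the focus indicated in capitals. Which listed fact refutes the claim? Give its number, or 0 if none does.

Focus (in capitals) is "Dmitri" — the recipient. "Only" excludes alternative recipients while holding fixed same agent, thing, setting (David / the journal / on Thursday).
Every other fact changes something in the background, not just the recipient. Nothing refutes the claim.

0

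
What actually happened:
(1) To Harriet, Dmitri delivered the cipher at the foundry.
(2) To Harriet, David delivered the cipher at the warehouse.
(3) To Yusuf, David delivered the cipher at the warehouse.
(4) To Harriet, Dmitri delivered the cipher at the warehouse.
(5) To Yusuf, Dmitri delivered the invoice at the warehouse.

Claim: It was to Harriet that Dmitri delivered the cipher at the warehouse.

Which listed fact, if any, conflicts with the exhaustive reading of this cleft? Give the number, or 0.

Focus of the cleft: "Harriet" (the recipient). Presupposed background: agent = Dmitri, thing = the cipher, setting = at the warehouse.
Exhaustivity: Harriet is the only recipient satisfying that background.
No listed fact matches the background with a different recipient. Exhaustivity holds.

0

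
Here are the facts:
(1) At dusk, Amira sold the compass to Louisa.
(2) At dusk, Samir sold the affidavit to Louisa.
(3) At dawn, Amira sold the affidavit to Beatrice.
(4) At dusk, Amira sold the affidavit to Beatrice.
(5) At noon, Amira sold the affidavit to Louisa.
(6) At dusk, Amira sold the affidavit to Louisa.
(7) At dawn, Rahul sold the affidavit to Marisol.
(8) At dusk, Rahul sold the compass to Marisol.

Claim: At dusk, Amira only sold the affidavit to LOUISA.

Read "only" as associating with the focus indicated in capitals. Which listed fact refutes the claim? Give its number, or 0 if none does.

Focus (in capitals) is "Louisa" — the recipient. "Only" excludes alternative recipients while holding fixed Amira as agent and the affidavit as thing and at dusk as setting.
Fact (4) shares the background but differs in recipient (Beatrice) — a counterexample.

4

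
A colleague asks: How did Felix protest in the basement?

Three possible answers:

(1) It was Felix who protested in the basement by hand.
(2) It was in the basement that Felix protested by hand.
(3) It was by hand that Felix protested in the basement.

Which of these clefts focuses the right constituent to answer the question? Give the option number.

3

The question word "how" targets the manner.
Option (1) clefts "Felix" — the subject (agent), not what was asked.
Option (2) clefts "in the basement" — the location, not what was asked.
Option (3) clefts "by hand" — that matches what the question asks about.
So the congruent reply is (3).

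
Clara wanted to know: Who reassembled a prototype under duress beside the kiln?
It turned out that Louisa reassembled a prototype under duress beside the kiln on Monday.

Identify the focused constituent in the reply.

Louisa

The wh-word "who" asks about the subject (agent).
In the answer, "a prototype", "under duress" and "beside the kiln" are given — repeated from the question.
"on Monday" is also new, but it specifies the time, which is not what the question asks about — so it is not the focus.
The constituent filling the subject (agent) gap is "Louisa"; that is the focus.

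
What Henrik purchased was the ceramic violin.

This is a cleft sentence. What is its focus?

the ceramic violin

In a pseudo-cleft "What ... was X", the post-copular constituent X is the focus.
Here the focus is "the ceramic violin". The backgrounded (presupposed) material includes "Henrik".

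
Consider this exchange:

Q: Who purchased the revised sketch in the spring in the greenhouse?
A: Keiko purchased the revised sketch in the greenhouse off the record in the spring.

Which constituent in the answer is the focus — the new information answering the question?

The wh-word "who" asks about the subject (agent).
In the answer, "the revised sketch", "in the greenhouse" and "in the spring" are given — repeated from the question.
"off the record" is also new, but it specifies the manner, which is not what the question asks about — so it is not the focus.
The constituent filling the subject (agent) gap is "Keiko"; that is the focus.

Keiko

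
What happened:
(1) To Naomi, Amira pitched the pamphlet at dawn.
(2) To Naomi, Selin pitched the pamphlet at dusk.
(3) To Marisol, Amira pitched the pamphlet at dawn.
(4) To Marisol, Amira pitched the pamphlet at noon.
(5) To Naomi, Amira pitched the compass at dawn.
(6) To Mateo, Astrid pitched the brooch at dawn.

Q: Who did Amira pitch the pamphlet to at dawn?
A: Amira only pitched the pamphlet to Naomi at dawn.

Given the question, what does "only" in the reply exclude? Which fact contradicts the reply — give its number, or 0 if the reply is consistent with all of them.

3

The question "Who did ... to ...?" targets the recipient, so in the reply the focus falls on "Naomi".
So "only" ranges over recipients; the rest (agent = Amira, thing = the pamphlet, setting = at dawn) is presupposed.
Fact (3) keeps agent = Amira, thing = the pamphlet, setting = at dawn but has recipient = Marisol; that refutes the reply.
(Fact (5) would refute a reading with focus on the thing — but that is not what the question asks.)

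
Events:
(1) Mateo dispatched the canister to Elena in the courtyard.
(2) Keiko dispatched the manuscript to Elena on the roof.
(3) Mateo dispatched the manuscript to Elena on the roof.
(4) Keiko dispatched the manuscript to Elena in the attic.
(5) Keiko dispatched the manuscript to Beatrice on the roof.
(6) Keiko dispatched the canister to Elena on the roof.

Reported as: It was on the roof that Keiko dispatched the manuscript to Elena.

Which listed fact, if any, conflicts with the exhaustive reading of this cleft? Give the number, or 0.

Focus of the cleft: "on the roof" (the setting). Presupposed background: Keiko as agent and the manuscript as thing and Elena as recipient.
Exhaustivity: on the roof is the only setting satisfying that background.
Fact (4) shares the background but with setting = in the attic; exhaustivity is violated.

4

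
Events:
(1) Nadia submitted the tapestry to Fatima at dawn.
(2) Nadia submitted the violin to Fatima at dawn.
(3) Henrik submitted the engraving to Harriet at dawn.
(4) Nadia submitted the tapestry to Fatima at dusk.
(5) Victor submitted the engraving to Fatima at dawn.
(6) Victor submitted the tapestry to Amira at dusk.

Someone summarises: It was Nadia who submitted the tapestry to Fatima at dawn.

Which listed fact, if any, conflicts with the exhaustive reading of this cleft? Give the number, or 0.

0

Focus of the cleft: "Nadia" (the agent). Presupposed background: thing = the tapestry, recipient = Fatima, setting = at dawn.
Exhaustivity: Nadia is the only agent satisfying that background.
Every other fact differs from the presupposition on some backgrounded slot, so none challenges the exhaustivity.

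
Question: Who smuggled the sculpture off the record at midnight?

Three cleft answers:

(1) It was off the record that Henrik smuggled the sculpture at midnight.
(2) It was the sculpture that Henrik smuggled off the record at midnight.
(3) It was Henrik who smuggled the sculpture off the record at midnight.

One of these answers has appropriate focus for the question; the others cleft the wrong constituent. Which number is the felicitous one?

The question word "who" targets the subject (agent).
Option (1) clefts "off the record" — the manner, not what was asked.
Option (2) clefts "the sculpture" — the direct object, not what was asked.
Option (3) clefts "Henrik" — that matches what the question asks about.
So the congruent reply is (3).

3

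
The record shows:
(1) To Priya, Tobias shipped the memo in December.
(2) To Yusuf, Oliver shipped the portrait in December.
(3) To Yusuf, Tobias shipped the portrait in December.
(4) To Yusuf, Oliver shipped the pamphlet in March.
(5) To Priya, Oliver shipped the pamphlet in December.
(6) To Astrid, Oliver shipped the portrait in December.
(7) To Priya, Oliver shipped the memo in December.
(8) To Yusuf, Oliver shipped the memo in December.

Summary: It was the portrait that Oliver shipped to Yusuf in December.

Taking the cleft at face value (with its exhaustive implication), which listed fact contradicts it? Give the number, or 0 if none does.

8

Focus of the cleft: "the portrait" (the thing). Presupposed background: same agent, recipient, setting (Oliver / Yusuf / in December).
The exhaustive reading says no other thing fits that background.
Fact (8) shares the background but with thing = the memo; exhaustivity is violated.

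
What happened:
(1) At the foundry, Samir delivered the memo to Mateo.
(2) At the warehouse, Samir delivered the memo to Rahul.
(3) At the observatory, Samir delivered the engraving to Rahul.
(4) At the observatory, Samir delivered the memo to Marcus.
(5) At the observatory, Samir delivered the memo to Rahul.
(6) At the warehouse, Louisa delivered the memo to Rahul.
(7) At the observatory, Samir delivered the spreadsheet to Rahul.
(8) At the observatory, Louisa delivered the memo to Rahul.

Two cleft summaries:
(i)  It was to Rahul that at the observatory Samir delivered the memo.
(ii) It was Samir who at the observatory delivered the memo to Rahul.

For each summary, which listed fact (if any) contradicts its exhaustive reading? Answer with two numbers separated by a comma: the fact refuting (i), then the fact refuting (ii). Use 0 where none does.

4, 8

Summary (i) focuses "Rahul" (the recipient); background agent = Samir, thing = the memo, setting = at the observatory. Fact (4) matches that background with recipient = Marcus — refutes (i).
Summary (ii) focuses "Samir" (the agent); background thing = the memo, recipient = Rahul, setting = at the observatory. Fact (8) matches that background with agent = Louisa — refutes (ii).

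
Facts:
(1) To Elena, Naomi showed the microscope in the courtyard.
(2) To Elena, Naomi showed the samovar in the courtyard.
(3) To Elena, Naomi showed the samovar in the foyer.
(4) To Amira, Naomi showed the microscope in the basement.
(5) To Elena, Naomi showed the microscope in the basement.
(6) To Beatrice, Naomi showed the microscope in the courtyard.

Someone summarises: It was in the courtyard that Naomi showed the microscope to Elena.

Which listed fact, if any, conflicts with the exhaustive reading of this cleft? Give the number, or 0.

Focus of the cleft: "in the courtyard" (the setting). Presupposed background: agent = Naomi, thing = the microscope, recipient = Elena.
Exhaustivity: in the courtyard is the only setting satisfying that background.
But fact (5) also has agent = Naomi, thing = the microscope, recipient = Elena, with setting = in the basement — so the exhaustive reading fails.

5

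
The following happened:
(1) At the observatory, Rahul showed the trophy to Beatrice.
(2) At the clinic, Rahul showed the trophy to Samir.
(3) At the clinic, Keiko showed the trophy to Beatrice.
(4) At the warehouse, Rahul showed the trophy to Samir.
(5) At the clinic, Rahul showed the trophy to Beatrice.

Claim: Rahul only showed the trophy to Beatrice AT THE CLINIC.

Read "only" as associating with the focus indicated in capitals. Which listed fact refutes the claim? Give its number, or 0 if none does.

Focus (in capitals) is "at the clinic" — the setting. "Only" excludes alternative settings while holding fixed same agent, thing, recipient (Rahul / the trophy / Beatrice).
Fact (1) matches on same agent, thing, recipient (Rahul / the trophy / Beatrice), but has setting = at the observatory instead. That refutes the claim.

1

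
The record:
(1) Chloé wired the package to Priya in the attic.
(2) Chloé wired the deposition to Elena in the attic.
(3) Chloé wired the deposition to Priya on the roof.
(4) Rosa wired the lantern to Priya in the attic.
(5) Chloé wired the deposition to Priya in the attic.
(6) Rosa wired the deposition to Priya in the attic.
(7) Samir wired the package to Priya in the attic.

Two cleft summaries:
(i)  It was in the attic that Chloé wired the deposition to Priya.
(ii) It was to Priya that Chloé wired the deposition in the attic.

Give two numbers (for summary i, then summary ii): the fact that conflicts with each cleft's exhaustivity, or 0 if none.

(i): focus "in the attic". Looking for agent = Chloé, thing = the deposition, recipient = Priya with some other setting — fact (3) has on the roof there. Refuted.
(ii): focus "Priya". Looking for agent = Chloé, thing = the deposition, setting = in the attic with some other recipient — fact (2) has Elena there. Refuted.

3, 2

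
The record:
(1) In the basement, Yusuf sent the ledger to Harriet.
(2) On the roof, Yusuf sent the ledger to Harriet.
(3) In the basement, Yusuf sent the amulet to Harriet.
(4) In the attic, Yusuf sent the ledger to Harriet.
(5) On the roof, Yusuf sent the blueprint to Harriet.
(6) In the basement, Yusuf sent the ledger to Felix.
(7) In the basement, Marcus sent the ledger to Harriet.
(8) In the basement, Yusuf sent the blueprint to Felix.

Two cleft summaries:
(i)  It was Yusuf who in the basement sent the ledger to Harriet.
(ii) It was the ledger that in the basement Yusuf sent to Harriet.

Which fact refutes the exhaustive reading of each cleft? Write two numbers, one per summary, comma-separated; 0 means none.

Summary (i) focuses "Yusuf" (the agent); background the ledger as thing and Harriet as recipient and in the basement as setting. Fact (7) matches that background with agent = Marcus — refutes (i).
Summary (ii) focuses "the ledger" (the thing); background Yusuf as agent and Harriet as recipient and in the basement as setting. Fact (3) matches that background with thing = the amulet — refutes (ii).

7, 3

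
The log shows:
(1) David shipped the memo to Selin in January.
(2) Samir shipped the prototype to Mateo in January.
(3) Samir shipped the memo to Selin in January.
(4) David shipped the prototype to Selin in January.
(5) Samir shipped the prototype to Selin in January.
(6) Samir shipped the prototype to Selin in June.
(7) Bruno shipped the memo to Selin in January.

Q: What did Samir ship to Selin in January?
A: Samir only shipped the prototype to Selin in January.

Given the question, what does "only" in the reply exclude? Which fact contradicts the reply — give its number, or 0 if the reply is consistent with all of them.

3

Answering "What did ...?" puts focus on the thing — here, "the prototype".
"Only" then excludes alternative things while the background — same agent, recipient, setting (Samir / Selin / in January) — is held fixed.
Fact (3) keeps same agent, recipient, setting (Samir / Selin / in January) but has thing = the memo; that refutes the reply.
(Fact (2) would refute a reading with focus on the recipient — but that is not what the question asks.)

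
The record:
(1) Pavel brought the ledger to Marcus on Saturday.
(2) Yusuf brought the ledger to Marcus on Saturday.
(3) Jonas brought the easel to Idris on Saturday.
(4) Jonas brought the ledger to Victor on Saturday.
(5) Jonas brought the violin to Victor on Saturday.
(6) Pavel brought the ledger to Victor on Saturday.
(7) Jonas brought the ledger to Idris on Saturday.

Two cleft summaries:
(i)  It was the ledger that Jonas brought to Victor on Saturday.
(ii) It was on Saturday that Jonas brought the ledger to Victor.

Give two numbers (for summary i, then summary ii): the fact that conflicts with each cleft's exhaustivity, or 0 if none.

(i): focus "the ledger". Looking for Jonas as agent and Victor as recipient and on Saturday as setting with some other thing — fact (5) has the violin there. Refuted.
(ii): focus "on Saturday". No fact shares Jonas as agent and the ledger as thing and Victor as recipient with a different setting. 0.

5, 0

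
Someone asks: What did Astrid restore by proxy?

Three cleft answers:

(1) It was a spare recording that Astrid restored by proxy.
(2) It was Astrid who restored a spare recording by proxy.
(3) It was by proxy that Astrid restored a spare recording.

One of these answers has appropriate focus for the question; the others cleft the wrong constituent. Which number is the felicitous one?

1

The question word "what" targets the direct object.
Option (1) clefts "a spare recording" — that matches what the question asks about.
Option (2) clefts "Astrid" — the subject (agent), not what was asked.
Option (3) clefts "by proxy" — the manner, not what was asked.
So the congruent reply is (1).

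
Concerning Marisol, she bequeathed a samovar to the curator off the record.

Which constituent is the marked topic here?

Marisol

The construction explicitly marks "Marisol" as what the sentence is about — the topic.
The remainder of the clause is the comment (what is said about the topic).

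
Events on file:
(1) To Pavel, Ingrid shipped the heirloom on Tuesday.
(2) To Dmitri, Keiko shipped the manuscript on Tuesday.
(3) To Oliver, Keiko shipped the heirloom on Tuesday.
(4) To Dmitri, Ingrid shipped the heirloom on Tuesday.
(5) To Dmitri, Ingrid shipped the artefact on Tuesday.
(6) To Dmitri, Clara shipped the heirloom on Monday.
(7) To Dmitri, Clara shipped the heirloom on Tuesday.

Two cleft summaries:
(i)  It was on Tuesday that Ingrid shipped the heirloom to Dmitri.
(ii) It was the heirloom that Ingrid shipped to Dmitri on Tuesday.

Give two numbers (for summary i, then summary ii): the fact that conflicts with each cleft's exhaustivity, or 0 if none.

0, 5

Summary (i) focuses "on Tuesday" (the setting); background agent = Ingrid, thing = the heirloom, recipient = Dmitri. No fact matches that background with a different setting, so 0.
Summary (ii) focuses "the heirloom" (the thing); background agent = Ingrid, recipient = Dmitri, setting = on Tuesday. Fact (5) matches that background with thing = the artefact — refutes (ii).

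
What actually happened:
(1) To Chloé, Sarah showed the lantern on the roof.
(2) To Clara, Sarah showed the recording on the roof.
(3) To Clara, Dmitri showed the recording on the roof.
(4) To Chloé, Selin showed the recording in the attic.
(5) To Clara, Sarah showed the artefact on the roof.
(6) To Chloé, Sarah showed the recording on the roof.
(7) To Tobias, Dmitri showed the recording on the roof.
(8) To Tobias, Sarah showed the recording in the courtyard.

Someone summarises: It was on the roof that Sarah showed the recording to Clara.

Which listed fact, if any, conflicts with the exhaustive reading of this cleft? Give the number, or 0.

0

The cleft puts "on the roof" in focus and presupposes the open proposition with agent = Sarah, thing = the recording, recipient = Clara.
Exhaustivity: on the roof is the only setting satisfying that background.
Every other fact differs from the presupposition on some backgrounded slot, so none challenges the exhaustivity.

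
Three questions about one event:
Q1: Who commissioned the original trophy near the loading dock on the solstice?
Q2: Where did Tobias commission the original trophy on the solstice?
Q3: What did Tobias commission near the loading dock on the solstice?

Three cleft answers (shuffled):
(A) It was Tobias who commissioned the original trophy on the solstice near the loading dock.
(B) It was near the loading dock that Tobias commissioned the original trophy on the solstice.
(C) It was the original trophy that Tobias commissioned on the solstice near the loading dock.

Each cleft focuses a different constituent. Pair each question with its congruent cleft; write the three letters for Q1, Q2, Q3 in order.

Q1 asks about the subject (agent); cleft (A) focuses "Tobias", which is the subject (agent) — so Q1 → A.
Q2 asks about the location; cleft (B) focuses "near the loading dock", which is the location — so Q2 → B.
Q3 asks about the direct object; cleft (C) focuses "the original trophy", which is the direct object — so Q3 → C.
Mapping: Q1→A, Q2→B, Q3→C.

ABC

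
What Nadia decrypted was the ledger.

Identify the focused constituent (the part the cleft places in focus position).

the ledger

In a pseudo-cleft "What ... was X", the post-copular constituent X is the focus.
Here the focus is "the ledger". The backgrounded (presupposed) material includes "Nadia".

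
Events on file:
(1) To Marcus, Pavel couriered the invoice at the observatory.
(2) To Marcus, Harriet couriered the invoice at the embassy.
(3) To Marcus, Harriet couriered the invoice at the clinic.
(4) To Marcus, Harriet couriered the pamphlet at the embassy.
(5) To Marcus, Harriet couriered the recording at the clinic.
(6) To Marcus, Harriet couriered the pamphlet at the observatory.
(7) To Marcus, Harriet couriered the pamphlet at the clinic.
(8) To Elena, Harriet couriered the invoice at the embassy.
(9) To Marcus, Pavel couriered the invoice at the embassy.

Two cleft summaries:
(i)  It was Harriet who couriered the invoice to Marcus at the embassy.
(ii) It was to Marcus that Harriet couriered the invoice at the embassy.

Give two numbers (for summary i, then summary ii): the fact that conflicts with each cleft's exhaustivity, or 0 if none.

(i): focus "Harriet". Looking for same thing, recipient, setting (the invoice / Marcus / at the embassy) with some other agent — fact (9) has Pavel there. Refuted.
(ii): focus "Marcus". Looking for same agent, thing, setting (Harriet / the invoice / at the embassy) with some other recipient — fact (8) has Elena there. Refuted.

9, 8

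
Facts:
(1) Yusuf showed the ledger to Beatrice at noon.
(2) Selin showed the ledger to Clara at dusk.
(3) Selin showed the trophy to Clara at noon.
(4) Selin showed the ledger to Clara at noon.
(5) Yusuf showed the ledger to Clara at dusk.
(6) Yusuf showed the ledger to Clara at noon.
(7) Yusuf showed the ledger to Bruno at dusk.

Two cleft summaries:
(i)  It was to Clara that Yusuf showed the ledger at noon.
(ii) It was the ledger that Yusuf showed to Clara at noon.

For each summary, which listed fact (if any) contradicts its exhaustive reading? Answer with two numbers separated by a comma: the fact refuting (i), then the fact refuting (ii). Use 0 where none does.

(i): focus "Clara". Looking for agent = Yusuf, thing = the ledger, setting = at noon with some other recipient — fact (1) has Beatrice there. Refuted.
(ii): focus "the ledger". No fact shares agent = Yusuf, recipient = Clara, setting = at noon with a different thing. 0.

1, 0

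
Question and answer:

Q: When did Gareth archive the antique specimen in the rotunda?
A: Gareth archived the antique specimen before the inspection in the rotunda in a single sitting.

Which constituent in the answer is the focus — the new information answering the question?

The wh-word "when" asks about the time.
In the answer, "Gareth", "the antique specimen" and "in the rotunda" are given — repeated from the question.
"in a single sitting" is also new, but it specifies the manner, which is not what the question asks about — so it is not the focus.
The constituent filling the time gap is "before the inspection"; that is the focus.

before the inspection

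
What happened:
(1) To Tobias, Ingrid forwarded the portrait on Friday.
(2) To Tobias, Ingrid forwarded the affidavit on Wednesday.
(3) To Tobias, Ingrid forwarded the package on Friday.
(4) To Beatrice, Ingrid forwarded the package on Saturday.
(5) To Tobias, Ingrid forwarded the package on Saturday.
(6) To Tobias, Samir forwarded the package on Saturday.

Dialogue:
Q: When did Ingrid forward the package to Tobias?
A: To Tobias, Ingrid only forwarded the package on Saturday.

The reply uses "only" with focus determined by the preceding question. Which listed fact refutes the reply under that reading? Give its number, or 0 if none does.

3

The question "When did ...?" targets the setting, so in the reply the focus falls on "on Saturday".
So "only" ranges over settings; the rest (agent = Ingrid, thing = the package, recipient = Tobias) is presupposed.
Fact (3) shares the background with a different setting (on Friday) — counterexample.
(Fact (4) would refute a reading with focus on the recipient — but that is not what the question asks.)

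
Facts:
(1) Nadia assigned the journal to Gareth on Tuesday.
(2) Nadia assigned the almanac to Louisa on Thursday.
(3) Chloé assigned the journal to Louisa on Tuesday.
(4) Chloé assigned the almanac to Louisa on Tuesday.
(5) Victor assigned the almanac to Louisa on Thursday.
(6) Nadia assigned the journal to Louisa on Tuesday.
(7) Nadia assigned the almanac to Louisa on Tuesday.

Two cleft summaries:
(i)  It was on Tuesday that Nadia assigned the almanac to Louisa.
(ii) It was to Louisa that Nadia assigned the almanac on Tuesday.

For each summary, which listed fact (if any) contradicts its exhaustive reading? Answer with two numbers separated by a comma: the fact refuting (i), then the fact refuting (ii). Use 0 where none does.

2, 0

(i): focus "on Tuesday". Looking for same agent, thing, recipient (Nadia / the almanac / Louisa) with some other setting — fact (2) has on Thursday there. Refuted.
(ii): focus "Louisa". No fact shares same agent, thing, setting (Nadia / the almanac / on Tuesday) with a different recipient. 0.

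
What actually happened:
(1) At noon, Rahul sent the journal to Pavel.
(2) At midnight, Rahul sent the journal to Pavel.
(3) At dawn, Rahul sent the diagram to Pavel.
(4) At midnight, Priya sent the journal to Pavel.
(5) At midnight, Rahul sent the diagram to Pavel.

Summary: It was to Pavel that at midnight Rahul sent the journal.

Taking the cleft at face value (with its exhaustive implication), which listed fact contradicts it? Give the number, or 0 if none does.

0

Focus of the cleft: "Pavel" (the recipient). Presupposed background: same agent, thing, setting (Rahul / the journal / at midnight).
Exhaustivity: Pavel is the only recipient satisfying that background.
No listed fact matches the background with a different recipient. Exhaustivity holds.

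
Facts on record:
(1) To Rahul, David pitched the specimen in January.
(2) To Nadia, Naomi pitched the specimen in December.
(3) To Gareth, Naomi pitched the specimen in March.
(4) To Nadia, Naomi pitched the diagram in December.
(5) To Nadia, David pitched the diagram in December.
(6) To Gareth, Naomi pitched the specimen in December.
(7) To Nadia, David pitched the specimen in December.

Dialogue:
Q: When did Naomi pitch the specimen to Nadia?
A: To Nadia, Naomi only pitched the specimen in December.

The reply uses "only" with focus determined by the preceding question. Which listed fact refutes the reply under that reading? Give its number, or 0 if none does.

Answering "When did ...?" puts focus on the setting — here, "in December".
So "only" ranges over settings; the rest (Naomi as agent and the specimen as thing and Nadia as recipient) is presupposed.
No listed fact shares that background with another setting. Nothing contradicts the reply.
(Fact (6) would refute a reading with focus on the recipient — but that is not what the question asks.)

0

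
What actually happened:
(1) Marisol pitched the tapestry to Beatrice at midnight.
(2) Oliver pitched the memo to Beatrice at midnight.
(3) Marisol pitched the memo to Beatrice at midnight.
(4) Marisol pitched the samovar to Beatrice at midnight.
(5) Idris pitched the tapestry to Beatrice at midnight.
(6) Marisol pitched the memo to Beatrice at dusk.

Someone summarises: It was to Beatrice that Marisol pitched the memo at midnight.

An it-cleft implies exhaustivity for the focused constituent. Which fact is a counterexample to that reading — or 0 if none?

The cleft puts "Beatrice" in focus and presupposes the open proposition with same agent, thing, setting (Marisol / the memo / at midnight).
The exhaustive reading says no other recipient fits that background.
No listed fact matches the background with a different recipient. Exhaustivity holds.

0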